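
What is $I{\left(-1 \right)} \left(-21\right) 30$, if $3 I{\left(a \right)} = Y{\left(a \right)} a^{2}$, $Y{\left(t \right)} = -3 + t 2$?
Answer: $1050$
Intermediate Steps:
$Y{\left(t \right)} = -3 + 2 t$
$I{\left(a \right)} = \frac{a^{2} \left(-3 + 2 a\right)}{3}$ ($I{\left(a \right)} = \frac{\left(-3 + 2 a\right) a^{2}}{3} = \frac{a^{2} \left(-3 + 2 a\right)}{3}$)
$I{\left(-1 \right)} \left(-21\right) 30 = \frac{\left(-1\right)^{2} \left(-3 + 2 \left(-1\right)\right)}{3} \left(-21\right) 30 = \frac{1}{3} \cdot 1 \left(-3 - 2\right) \left(-21\right) 30 = \frac{1}{3} \cdot 1 \left(-5\right) \left(-21\right) 30 = \left(- \frac{5}{3}\right) \left(-21\right) 30 = 35 \cdot 30 = 1050$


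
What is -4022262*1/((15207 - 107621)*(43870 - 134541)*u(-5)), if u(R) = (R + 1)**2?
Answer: -2011131/67034158352 ≈ -3.0002e-5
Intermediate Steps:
u(R) = (1 + R)**2
-4022262*1/((15207 - 107621)*(43870 - 134541)*u(-5)) = -4022262*1/((1 - 5)**2*(15207 - 107621)*(43870 - 134541)) = -4022262/(-90671*(-92414)*(-4)**2) = -4022262/(8379269794*16) = -4022262/134068316704 = -4022262*1/134068316704 = -2011131/67034158352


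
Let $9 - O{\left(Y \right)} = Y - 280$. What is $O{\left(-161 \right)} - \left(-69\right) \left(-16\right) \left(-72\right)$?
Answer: $79938$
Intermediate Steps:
$O{\left(Y \right)} = 289 - Y$ ($O{\left(Y \right)} = 9 - \left(Y - 280\right) = 9 - \left(-280 + Y\right) = 289 - Y$)
$O{\left(-161 \right)} - \left(-69\right) \left(-16\right) \left(-72\right) = \left(289 - -161\right) - \left(-69\right) \left(-16\right) \left(-72\right) = \left(289 + 161\right) - 1104 \left(-72\right) = 450 - -79488 = 450 + 79488 = 79938$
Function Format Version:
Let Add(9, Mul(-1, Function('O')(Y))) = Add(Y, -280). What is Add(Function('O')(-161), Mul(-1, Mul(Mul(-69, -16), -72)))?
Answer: 79938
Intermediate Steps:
Function('O')(Y) = Add(289, Mul(-1, Y)) (Function('O')(Y) = Add(9, Mul(-1, Add(Y, -280))) = Add(9, Mul(-1, Add(-280, Y))) = Add(9, Add(280, Mul(-1, Y))) = Add(289, Mul(-1, Y)))
Add(Function('O')(-161), Mul(-1, Mul(Mul(-69, -16), -72))) = Add(Add(289, Mul(-1, -161)), Mul(-1, Mul(Mul(-69, -16), -72))) = Add(Add(289, 161), Mul(-1, Mul(1104, -72))) = Add(450, Mul(-1, -79488)) = Add(450, 79488) = 79938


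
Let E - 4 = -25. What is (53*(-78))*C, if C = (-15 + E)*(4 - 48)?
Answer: -6548256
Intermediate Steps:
E = -21 (E = 4 - 25 = -21)
C = 1584 (C = (-15 - 21)*(4 - 48) = -36*(-44) = 1584)
(53*(-78))*C = (53*(-78))*1584 = -4134*1584 = -6548256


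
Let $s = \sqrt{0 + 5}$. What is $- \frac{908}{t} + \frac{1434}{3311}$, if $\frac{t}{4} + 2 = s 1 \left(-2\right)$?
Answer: $- \frac{740125}{26488} + \frac{227 \sqrt{5}}{8} \approx 35.507$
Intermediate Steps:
$s = \sqrt{5} \approx 2.2361$
$t = -8 - 8 \sqrt{5}$ ($t = -8 + 4 \sqrt{5} \cdot 1 \left(-2\right) = -8 + 4 \sqrt{5} \left(-2\right) = -8 + 4 \left(- 2 \sqrt{5}\right) = -8 - 8 \sqrt{5} \approx -25.889$)
$- \frac{908}{t} + \frac{1434}{3311} = - \frac{908}{-8 - 8 \sqrt{5}} + \frac{1434}{3311} = \frac{1434}{3311} - \frac{908}{-8 - 8 \sqrt{5}}$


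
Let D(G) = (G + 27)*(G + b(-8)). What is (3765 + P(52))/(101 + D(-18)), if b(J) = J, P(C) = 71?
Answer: -548/19 ≈ -28.842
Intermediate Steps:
D(G) = (-8 + G)*(27 + G) (D(G) = (G + 27)*(G - 8) = (27 + G)*(-8 + G) = (-8 + G)*(27 + G))
(3765 + P(52))/(101 + D(-18)) = (3765 + 71)/(101 + (-216 + (-18)² + 19*(-18))) = 3836/(101 + (-216 + 324 - 342)) = 3836/(101 - 234) = 3836/(-133) = 3836*(-1/133) = -548/19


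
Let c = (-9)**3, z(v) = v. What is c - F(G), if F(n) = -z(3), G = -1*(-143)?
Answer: -726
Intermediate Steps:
G = 143
F(n) = -3 (F(n) = -1*3 = -3)
c = -729
c - F(G) = -729 - 1*(-3) = -729 + 3 = -726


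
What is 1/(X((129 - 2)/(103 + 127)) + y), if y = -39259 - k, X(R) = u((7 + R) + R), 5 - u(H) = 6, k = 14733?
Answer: -1/53993 ≈ -1.8521e-5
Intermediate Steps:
u(H) = -1 (u(H) = 5 - 1*6 = 5 - 6 = -1)
X(R) = -1
y = -53992 (y = -39259 - 1*14733 = -39259 - 14733 = -53992)
1/(X((129 - 2)/(103 + 127)) + y) = 1/(-1 - 53992) = 1/(-53993) = -1/53993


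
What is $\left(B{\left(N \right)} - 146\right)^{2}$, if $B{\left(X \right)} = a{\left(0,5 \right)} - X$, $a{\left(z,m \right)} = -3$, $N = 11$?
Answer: $25600$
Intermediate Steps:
$B{\left(X \right)} = -3 - X$
$\left(B{\left(N \right)} - 146\right)^{2} = \left(\left(-3 - 11\right) - 146\right)^{2} = \left(-14 - 146\right)^{2} = \left(-160\right)^{2} = 25600$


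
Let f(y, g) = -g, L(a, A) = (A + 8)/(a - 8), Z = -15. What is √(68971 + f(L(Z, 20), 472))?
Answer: 3*√7611 ≈ 261.72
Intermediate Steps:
L(a, A) = (8 + A)/(-8 + a)
√(68971 + f(L(Z, 20), 472)) = √(68971 - 1*472) = √(68971 - 472) = √68499 = 3*√7611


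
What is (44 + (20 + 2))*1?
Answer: 66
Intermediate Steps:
(44 + (20 + 2))*1 = (44 + 22)*1 = 66*1 = 66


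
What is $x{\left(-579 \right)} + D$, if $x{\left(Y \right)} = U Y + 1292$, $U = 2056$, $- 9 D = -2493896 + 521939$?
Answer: $- \frac{2910077}{3} \approx -9.7003 \cdot 10^{5}$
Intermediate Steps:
$D = \frac{657319}{3}$ ($D = - \frac{-2493896 + 521939}{9} = \left(- \frac{1}{9}\right) \left(-1971957\right) = \frac{657319}{3} \approx 2.1911 \cdot 10^{5}$)
$x{\left(Y \right)} = 1292 + 2056 Y$ ($x{\left(Y \right)} = 2056 Y + 1292 = 1292 + 2056 Y$)
$x{\left(-579 \right)} + D = \left(1292 + 2056 \left(-579\right)\right) + \frac{657319}{3} = \left(1292 - 1190424\right) + \frac{657319}{3} = -1189132 + \frac{657319}{3} = - \frac{2910077}{3}$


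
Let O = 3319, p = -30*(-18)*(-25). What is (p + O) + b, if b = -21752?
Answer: -31933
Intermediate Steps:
p = -13500 (p = 540*(-25) = -13500)
(p + O) + b = (-13500 + 3319) - 21752 = -10181 - 21752 = -31933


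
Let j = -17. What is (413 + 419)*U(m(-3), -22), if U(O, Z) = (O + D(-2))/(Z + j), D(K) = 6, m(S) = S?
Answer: -64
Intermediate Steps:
U(O, Z) = (6 + O)/(-17 + Z) (U(O, Z) = (O + 6)/(Z - 17) = (6 + O)/(-17 + Z))
(413 + 419)*U(m(-3), -22) = (413 + 419)*((6 - 3)/(-17 - 22)) = 832*(3/(-39)) = 832*(-1/39*3) = 832*(-1/13) = -64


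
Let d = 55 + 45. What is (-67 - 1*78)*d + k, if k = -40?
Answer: -14540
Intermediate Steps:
d = 100
(-67 - 1*78)*d + k = (-67 - 1*78)*100 - 40 = (-67 - 78)*100 - 40 = -145*100 - 40 = -14500 - 40 = -14540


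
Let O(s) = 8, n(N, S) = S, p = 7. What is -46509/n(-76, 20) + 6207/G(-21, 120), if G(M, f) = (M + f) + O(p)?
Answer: -4852323/2140 ≈ -2267.4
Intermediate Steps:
G(M, f) = 8 + M + f (G(M, f) = (M + f) + 8 = 8 + M + f)
-46509/n(-76, 20) + 6207/G(-21, 120) = -46509/20 + 6207/(8 - 21 + 120) = -46509*1/20 + 6207/107 = -46509/20 + 6207*(1/107) = -46509/20 + 6207/107 = -4852323/2140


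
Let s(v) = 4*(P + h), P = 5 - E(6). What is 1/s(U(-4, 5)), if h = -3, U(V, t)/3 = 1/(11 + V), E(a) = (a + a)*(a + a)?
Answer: -1/568 ≈ -0.0017606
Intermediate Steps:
E(a) = 4*a**2 (E(a) = (2*a)*(2*a) = 4*a**2)
U(V, t) = 3/(11 + V)
P = -139 (P = 5 - 4*6**2 = 5 - 4*36 = 5 - 1*144 = 5 - 144 = -139)
s(v) = -568 (s(v) = 4*(-139 - 3) = 4*(-142) = -568)
1/s(U(-4, 5)) = 1/(-568) = -1/568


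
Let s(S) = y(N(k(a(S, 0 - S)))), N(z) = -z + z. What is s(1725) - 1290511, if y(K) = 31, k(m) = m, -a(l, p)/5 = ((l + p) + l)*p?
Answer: -1290480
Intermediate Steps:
a(l, p) = -5*p*(p + 2*l) (a(l, p) = -5*((l + p) + l)*p = -5*(p + 2*l)*p = -5*p*(p + 2*l))
N(z) = 0
s(S) = 31
s(1725) - 1290511 = 31 - 1290511 = -1290480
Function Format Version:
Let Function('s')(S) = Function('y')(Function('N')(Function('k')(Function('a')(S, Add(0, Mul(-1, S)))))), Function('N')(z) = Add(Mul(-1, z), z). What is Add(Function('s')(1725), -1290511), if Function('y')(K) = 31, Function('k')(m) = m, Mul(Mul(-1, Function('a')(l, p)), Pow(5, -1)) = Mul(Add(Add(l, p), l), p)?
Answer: -1290480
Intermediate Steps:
Function('a')(l, p) = Mul(-5, p, Add(p, Mul(2, l))) (Function('a')(l, p) = Mul(-5, Mul(Add(Add(l, p), l), p)) = Mul(-5, Mul(Add(p, Mul(2, l)), p)) = Mul(-5, Mul(p, Add(p, Mul(2, l)))) = Mul(-5, p, Add(p, Mul(2, l))))
Function('N')(z) = 0
Function('s')(S) = 31
Add(Function('s')(1725), -1290511) = Add(31, -1290511) = -1290480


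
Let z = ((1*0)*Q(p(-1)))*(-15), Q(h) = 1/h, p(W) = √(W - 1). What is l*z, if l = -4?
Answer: 0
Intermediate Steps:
p(W) = √(-1 + W)
z = 0 (z = ((1*0)/(√(-1 - 1)))*(-15) = (0/(√(-2)))*(-15) = (0/((I*√2)))*(-15) = (0*(-I*√2/2))*(-15) = 0*(-15) = 0)
l*z = -4*0 = 0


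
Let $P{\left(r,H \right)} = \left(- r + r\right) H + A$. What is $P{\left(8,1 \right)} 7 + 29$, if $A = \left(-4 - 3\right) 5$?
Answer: $-216$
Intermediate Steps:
$A = -35$ ($A = \left(-7\right) 5 = -35$)
$P{\left(r,H \right)} = -35$ ($P{\left(r,H \right)} = \left(- r + r\right) H - 35 = 0 H - 35 = 0 - 35 = -35$)
$P{\left(8,1 \right)} 7 + 29 = \left(-35\right) 7 + 29 = -245 + 29 = -216$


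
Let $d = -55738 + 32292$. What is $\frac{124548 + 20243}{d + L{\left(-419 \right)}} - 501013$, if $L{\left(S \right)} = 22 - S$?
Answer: $- \frac{11525948856}{23005} \approx -5.0102 \cdot 10^{5}$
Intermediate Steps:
$d = -23446$
$\frac{124548 + 20243}{d + L{\left(-419 \right)}} - 501013 = \frac{124548 + 20243}{-23446 + \left(22 - -419\right)} - 501013 = \frac{144791}{-23446 + \left(22 + 419\right)} - 501013 = \frac{144791}{-23446 + 441} - 501013 = \frac{144791}{-23005} - 501013 = 144791 \left(- \frac{1}{23005}\right) - 501013 = - \frac{144791}{23005} - 501013 = - \frac{11525948856}{23005}$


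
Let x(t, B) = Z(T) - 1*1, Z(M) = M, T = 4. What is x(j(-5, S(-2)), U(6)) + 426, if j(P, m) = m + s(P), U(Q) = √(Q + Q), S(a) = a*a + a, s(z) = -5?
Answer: 429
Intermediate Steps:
S(a) = a + a² (S(a) = a² + a = a + a²)
U(Q) = √2*√Q (U(Q) = √(2*Q) = √2*√Q)
j(P, m) = -5 + m (j(P, m) = m - 5 = -5 + m)
x(t, B) = 3 (x(t, B) = 4 - 1*1 = 4 - 1 = 3)
x(j(-5, S(-2)), U(6)) + 426 = 3 + 426 = 429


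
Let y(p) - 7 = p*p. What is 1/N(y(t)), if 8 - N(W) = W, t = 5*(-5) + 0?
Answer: -1/624 ≈ -0.0016026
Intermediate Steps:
t = -25 (t = -25 + 0 = -25)
y(p) = 7 + p² (y(p) = 7 + p*p = 7 + p²)
N(W) = 8 - W
1/N(y(t)) = 1/(8 - (7 + (-25)²)) = 1/(8 - (7 + 625)) = 1/(8 - 1*632) = 1/(8 - 632) = 1/(-624) = -1/624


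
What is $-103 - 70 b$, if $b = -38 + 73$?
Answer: $-2553$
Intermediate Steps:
$b = 35$
$-103 - 70 b = -103 - 2450 = -2553$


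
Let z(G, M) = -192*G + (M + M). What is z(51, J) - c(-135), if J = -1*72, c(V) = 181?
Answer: -10117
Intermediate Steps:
J = -72
z(G, M) = -192*G + 2*M
z(51, J) - c(-135) = (-192*51 + 2*(-72)) - 1*181 = (-9792 - 144) - 181 = -9936 - 181 = -10117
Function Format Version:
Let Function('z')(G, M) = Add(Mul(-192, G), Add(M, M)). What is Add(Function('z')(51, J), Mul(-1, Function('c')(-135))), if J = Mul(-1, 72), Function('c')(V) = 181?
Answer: -10117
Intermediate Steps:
J = -72
Function('z')(G, M) = Add(Mul(-192, G), Mul(2, M))
Add(Function('z')(51, J), Mul(-1, Function('c')(-135))) = Add(Add(Mul(-192, 51), Mul(2, -72)), Mul(-1, 181)) = Add(Add(-9792, -144), -181) = Add(-9936, -181) = -10117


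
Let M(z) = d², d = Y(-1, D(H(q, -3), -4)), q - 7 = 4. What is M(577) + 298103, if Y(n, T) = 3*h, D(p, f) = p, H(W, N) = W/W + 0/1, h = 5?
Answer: 298328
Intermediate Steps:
q = 11 (q = 7 + 4 = 11)
H(W, N) = 1 (H(W, N) = 1 + 0*1 = 1 + 0 = 1)
Y(n, T) = 15 (Y(n, T) = 3*5 = 15)
d = 15
M(z) = 225 (M(z) = 15² = 225)
M(577) + 298103 = 225 + 298103 = 298328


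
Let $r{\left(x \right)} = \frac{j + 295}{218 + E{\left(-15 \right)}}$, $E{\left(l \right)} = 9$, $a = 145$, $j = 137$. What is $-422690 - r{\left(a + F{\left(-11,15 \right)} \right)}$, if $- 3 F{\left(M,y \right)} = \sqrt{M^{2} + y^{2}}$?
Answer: $- \frac{95951062}{227} \approx -4.2269 \cdot 10^{5}$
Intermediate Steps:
$F{\left(M,y \right)} = - \frac{\sqrt{M^{2} + y^{2}}}{3}$
$r{\left(x \right)} = \frac{432}{227}$ ($r{\left(x \right)} = \frac{137 + 295}{218 + 9} = \frac{432}{227}$)
$-422690 - r{\left(a + F{\left(-11,15 \right)} \right)} = -422690 - \frac{432}{227} = - \frac{95951062}{227}$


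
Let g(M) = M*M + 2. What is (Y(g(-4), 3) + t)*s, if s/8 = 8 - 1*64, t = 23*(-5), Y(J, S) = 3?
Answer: 50176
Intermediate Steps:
g(M) = 2 + M² (g(M) = M² + 2 = 2 + M²)
t = -115
s = -448 (s = 8*(8 - 1*64) = 8*(8 - 64) = 8*(-56) = -448)
(Y(g(-4), 3) + t)*s = (3 - 115)*(-448) = -112*(-448) = 50176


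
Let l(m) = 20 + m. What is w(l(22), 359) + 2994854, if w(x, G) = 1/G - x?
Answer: 1075137509/359 ≈ 2.9948e+6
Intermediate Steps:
w(l(22), 359) + 2994854 = (1/359 - (20 + 22)) + 2994854 = (1/359 - 1*42) + 2994854 = (1/359 - 42) + 2994854 = -15077/359 + 2994854 = 1075137509/359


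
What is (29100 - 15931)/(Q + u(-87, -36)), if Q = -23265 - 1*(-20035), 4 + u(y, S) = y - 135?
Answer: -13169/3456 ≈ -3.8105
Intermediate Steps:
u(y, S) = -139 + y (u(y, S) = -4 + (y - 135) = -4 + (-135 + y) = -139 + y)
Q = -3230 (Q = -23265 + 20035 = -3230)
(29100 - 15931)/(Q + u(-87, -36)) = (29100 - 15931)/(-3230 + (-139 - 87)) = 13169/(-3230 - 226) = 13169/(-3456) = 13169*(-1/3456) = -13169/3456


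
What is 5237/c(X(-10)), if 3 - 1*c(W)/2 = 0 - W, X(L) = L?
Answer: -5237/14 ≈ -374.07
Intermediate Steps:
c(W) = 6 + 2*W (c(W) = 6 - 2*(0 - W) = 6 - (-2)*W = 6 + 2*W)
5237/c(X(-10)) = 5237/(6 + 2*(-10)) = 5237/(6 - 20) = 5237/(-14) = 5237*(-1/14) = -5237/14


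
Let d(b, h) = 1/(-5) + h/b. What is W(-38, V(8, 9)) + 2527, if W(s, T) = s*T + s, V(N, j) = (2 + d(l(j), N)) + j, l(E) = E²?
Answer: 840313/405 ≈ 2074.8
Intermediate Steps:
d(b, h) = -⅕ + h/b (d(b, h) = 1*(-⅕) + h/b = -⅕ + h/b)
V(N, j) = 2 + j + (N - j²/5)/j² (V(N, j) = (2 + (N - j²/5)/(j²)) + j = (2 + (N - j²/5)/j²) + j = 2 + j + (N - j²/5)/j²)
W(s, T) = s + T*s (W(s, T) = T*s + s = s + T*s)
W(-38, V(8, 9)) + 2527 = -38*(1 + (9/5 + 9 + 8/9²)) + 2527 = -38*(1 + (9/5 + 9 + 8*(1/81))) + 2527 = -38*(1 + (9/5 + 9 + 8/81)) + 2527 = -38*(1 + 4414/405) + 2527 = -38*4819/405 + 2527 = -183122/405 + 2527 = 840313/405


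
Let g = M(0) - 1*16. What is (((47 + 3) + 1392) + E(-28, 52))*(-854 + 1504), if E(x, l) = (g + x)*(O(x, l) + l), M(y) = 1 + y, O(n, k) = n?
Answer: 266500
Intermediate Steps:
g = -15 (g = (1 + 0) - 1*16 = 1 - 16 = -15)
E(x, l) = (-15 + x)*(l + x) (E(x, l) = (-15 + x)*(x + l) = (-15 + x)*(l + x))
(((47 + 3) + 1392) + E(-28, 52))*(-854 + 1504) = (((47 + 3) + 1392) + ((-28)² - 15*52 - 15*(-28) + 52*(-28)))*(-854 + 1504) = ((50 + 1392) + (784 - 780 + 420 - 1456))*650 = (1442 - 1032)*650 = 410*650 = 266500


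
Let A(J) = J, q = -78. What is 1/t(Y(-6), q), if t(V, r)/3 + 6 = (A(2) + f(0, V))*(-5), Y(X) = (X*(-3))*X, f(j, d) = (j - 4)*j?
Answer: -1/48 ≈ -0.020833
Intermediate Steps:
f(j, d) = j*(-4 + j) (f(j, d) = (-4 + j)*j = j*(-4 + j))
Y(X) = -3*X² (Y(X) = (-3*X)*X = -3*X²)
t(V, r) = -48 (t(V, r) = -18 + 3*((2 + 0*(-4 + 0))*(-5)) = -18 + 3*((2 + 0*(-4))*(-5)) = -18 + 3*((2 + 0)*(-5)) = -18 + 3*(2*(-5)) = -18 + 3*(-10) = -18 - 30 = -48)
1/t(Y(-6), q) = 1/(-48) = -1/48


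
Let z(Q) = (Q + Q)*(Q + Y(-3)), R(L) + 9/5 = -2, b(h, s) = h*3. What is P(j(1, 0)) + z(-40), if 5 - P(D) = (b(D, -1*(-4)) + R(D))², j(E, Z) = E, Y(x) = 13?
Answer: 54109/25 ≈ 2164.4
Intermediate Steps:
b(h, s) = 3*h
R(L) = -19/5 (R(L) = -9/5 - 2 = -19/5)
P(D) = 5 - (-19/5 + 3*D)² (P(D) = 5 - (3*D - 19/5)² = 5 - (-19/5 + 3*D)²)
z(Q) = 2*Q*(13 + Q) (z(Q) = (Q + Q)*(Q + 13) = (2*Q)*(13 + Q) = 2*Q*(13 + Q))
P(j(1, 0)) + z(-40) = (5 - (-19 + 15*1)²/25) + 2*(-40)*(13 - 40) = (5 - (-19 + 15)²/25) + 2*(-40)*(-27) = (5 - 1/25*(-4)²) + 2160 = (5 - 1/25*16) + 2160 = (5 - 16/25) + 2160 = 109/25 + 2160 = 54109/25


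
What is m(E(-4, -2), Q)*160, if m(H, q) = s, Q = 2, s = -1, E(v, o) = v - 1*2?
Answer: -160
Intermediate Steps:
E(v, o) = -2 + v (E(v, o) = v - 2 = -2 + v)
m(H, q) = -1
m(E(-4, -2), Q)*160 = -1*160 = -160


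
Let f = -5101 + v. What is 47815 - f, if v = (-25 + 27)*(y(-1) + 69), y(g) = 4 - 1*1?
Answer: 52772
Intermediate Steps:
y(g) = 3 (y(g) = 4 - 1 = 3)
v = 144 (v = (-25 + 27)*(3 + 69) = 2*72 = 144)
f = -4957 (f = -5101 + 144 = -4957)
47815 - f = 47815 - 1*(-4957) = 47815 + 4957 = 52772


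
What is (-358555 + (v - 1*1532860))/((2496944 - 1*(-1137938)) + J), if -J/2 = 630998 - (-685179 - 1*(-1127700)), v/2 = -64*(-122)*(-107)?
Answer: -3562327/3257928 ≈ -1.0934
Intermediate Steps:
v = -1670912 (v = 2*(-64*(-122)*(-107)) = 2*(7808*(-107)) = 2*(-835456) = -1670912)
J = -376954 (J = -2*(630998 - (-685179 - 1*(-1127700))) = -2*(630998 - (-685179 + 1127700)) = -2*(630998 - 1*442521) = -2*(630998 - 442521) = -2*188477 = -376954)
(-358555 + (v - 1*1532860))/((2496944 - 1*(-1137938)) + J) = (-358555 + (-1670912 - 1*1532860))/((2496944 - 1*(-1137938)) - 376954) = (-358555 + (-1670912 - 1532860))/((2496944 + 1137938) - 376954) = (-358555 - 3203772)/(3634882 - 376954) = -3562327/3257928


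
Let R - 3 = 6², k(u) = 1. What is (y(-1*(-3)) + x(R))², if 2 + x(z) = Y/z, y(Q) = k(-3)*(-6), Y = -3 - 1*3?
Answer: 11236/169 ≈ 66.485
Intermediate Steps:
R = 39 (R = 3 + 6² = 3 + 36 = 39)
Y = -6 (Y = -3 - 3 = -6)
y(Q) = -6 (y(Q) = 1*(-6) = -6)
x(z) = -2 - 6/z
(y(-1*(-3)) + x(R))² = (-6 + (-2 - 6/39))² = (-6 + (-2 - 6*1/39))² = (-6 + (-2 - 2/13))² = (-6 - 28/13)² = (-106/13)² = 11236/169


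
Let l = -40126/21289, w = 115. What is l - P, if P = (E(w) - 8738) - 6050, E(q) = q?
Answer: 312333371/21289 ≈ 14671.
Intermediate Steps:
P = -14673 (P = (115 - 8738) - 6050 = -8623 - 6050 = -14673)
l = -40126/21289 (l = -40126*1/21289 = -40126/21289 ≈ -1.8848)
l - P = -40126/21289 - 1*(-14673) = -40126/21289 + 14673 = 312333371/21289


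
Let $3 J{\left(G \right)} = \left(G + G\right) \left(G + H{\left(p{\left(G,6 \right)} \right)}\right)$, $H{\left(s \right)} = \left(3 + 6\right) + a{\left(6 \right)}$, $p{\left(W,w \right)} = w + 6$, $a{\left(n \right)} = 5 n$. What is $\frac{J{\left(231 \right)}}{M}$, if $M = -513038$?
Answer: $- \frac{20790}{256519} \approx -0.081047$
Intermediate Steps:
$p{\left(W,w \right)} = 6 + w$
$H{\left(s \right)} = 39$ ($H{\left(s \right)} = \left(3 + 6\right) + 5 \cdot 6 = 9 + 30 = 39$)
$J{\left(G \right)} = \frac{2 G \left(39 + G\right)}{3}$ ($J{\left(G \right)} = \frac{\left(G + G\right) \left(G + 39\right)}{3} = \frac{2 G \left(39 + G\right)}{3}$)
$\frac{J{\left(231 \right)}}{M} = \frac{\frac{2}{3} \cdot 231 \left(39 + 231\right)}{-513038} = \frac{2}{3} \cdot 231 \cdot 270 \left(- \frac{1}{513038}\right) = 41580 \left(- \frac{1}{513038}\right) = - \frac{20790}{256519}$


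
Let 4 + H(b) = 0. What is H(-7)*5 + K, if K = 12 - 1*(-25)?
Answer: 17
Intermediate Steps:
H(b) = -4 (H(b) = -4 + 0 = -4)
K = 37 (K = 12 + 25 = 37)
H(-7)*5 + K = -4*5 + 37 = -20 + 37 = 17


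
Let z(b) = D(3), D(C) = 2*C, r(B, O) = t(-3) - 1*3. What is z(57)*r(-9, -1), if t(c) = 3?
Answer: 0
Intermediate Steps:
r(B, O) = 0 (r(B, O) = 3 - 1*3 = 3 - 3 = 0)
z(b) = 6 (z(b) = 2*3 = 6)
z(57)*r(-9, -1) = 6*0 = 0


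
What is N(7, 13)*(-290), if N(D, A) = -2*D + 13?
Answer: 290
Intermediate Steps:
N(D, A) = 13 - 2*D
N(7, 13)*(-290) = (13 - 2*7)*(-290) = (13 - 14)*(-290) = -1*(-290) = 290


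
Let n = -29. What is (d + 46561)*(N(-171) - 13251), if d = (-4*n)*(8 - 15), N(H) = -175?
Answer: -614226074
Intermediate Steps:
d = -812 (d = (-4*(-29))*(8 - 15) = 116*(-7) = -812)
(d + 46561)*(N(-171) - 13251) = (-812 + 46561)*(-175 - 13251) = 45749*(-13426) = -614226074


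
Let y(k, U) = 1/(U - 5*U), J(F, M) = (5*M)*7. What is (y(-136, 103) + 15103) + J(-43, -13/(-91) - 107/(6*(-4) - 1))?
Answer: 31431063/2060 ≈ 15258.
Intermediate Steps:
J(F, M) = 35*M
y(k, U) = -1/(4*U) (y(k, U) = 1/(-4*U) = -1/(4*U))
(y(-136, 103) + 15103) + J(-43, -13/(-91) - 107/(6*(-4) - 1)) = (-¼/103 + 15103) + 35*(-13/(-91) - 107/(6*(-4) - 1)) = (-¼*1/103 + 15103) + 35*(-13*(-1/91) - 107/(-24 - 1)) = (-1/412 + 15103) + 35*(⅐ - 107/(-25)) = 6222435/412 + 35*(⅐ - 107*(-1/25)) = 6222435/412 + 35*(⅐ + 107/25) = 6222435/412 + 35*(774/175) = 6222435/412 + 774/5 = 31431063/2060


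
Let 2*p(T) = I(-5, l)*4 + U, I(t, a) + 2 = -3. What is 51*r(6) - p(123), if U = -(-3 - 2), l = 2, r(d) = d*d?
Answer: 3687/2 ≈ 1843.5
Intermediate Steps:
r(d) = d**2
I(t, a) = -5 (I(t, a) = -2 - 3 = -5)
U = 5 (U = -1*(-5) = 5)
p(T) = -15/2 (p(T) = (-5*4 + 5)/2 = (-20 + 5)/2 = (1/2)*(-15) = -15/2)
51*r(6) - p(123) = 51*6**2 - 1*(-15/2) = 51*36 + 15/2 = 1836 + 15/2 = 3687/2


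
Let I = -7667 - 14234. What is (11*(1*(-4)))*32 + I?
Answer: -23309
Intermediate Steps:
I = -21901
(11*(1*(-4)))*32 + I = (11*(1*(-4)))*32 - 21901 = (11*(-4))*32 - 21901 = -44*32 - 21901 = -1408 - 21901 = -23309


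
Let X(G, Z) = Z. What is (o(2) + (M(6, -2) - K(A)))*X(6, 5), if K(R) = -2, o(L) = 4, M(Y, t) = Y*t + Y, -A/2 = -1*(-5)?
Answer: 0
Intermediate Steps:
A = -10 (A = -(-2)*(-5) = -2*5 = -10)
M(Y, t) = Y + Y*t
(o(2) + (M(6, -2) - K(A)))*X(6, 5) = (4 + (6*(1 - 2) - 1*(-2)))*5 = (4 + (6*(-1) + 2))*5 = (4 + (-6 + 2))*5 = (4 - 4)*5 = 0*5 = 0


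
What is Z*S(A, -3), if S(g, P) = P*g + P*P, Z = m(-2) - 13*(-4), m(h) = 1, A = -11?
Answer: 2226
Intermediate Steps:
Z = 53 (Z = 1 - 13*(-4) = 1 + 52 = 53)
S(g, P) = P² + P*g (S(g, P) = P*g + P² = P² + P*g)
Z*S(A, -3) = 53*(-3*(-3 - 11)) = 53*(-3*(-14)) = 53*42 = 2226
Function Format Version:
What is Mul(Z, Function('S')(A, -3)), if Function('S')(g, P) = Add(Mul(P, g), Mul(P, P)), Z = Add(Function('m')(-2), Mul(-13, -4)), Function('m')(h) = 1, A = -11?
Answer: 2226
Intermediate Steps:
Z = 53 (Z = Add(1, Mul(-13, -4)) = Add(1, 52) = 53)
Function('S')(g, P) = Add(Pow(P, 2), Mul(P, g)) (Function('S')(g, P) = Add(Mul(P, g), Pow(P, 2)) = Add(Pow(P, 2), Mul(P, g)))
Mul(Z, Function('S')(A, -3)) = Mul(53, Mul(-3, Add(-3, -11))) = Mul(53, Mul(-3, -14)) = Mul(53, 42) = 2226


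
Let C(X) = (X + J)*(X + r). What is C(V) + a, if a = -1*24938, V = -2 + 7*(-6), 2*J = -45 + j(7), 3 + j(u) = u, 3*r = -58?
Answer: -20853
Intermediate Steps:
r = -58/3 (r = (⅓)*(-58) = -58/3 ≈ -19.333)
j(u) = -3 + u
J = -41/2 (J = (-45 + (-3 + 7))/2 = (-45 + 4)/2 = (½)*(-41) = -41/2 ≈ -20.500)
V = -44 (V = -2 - 42 = -44)
C(X) = (-58/3 + X)*(-41/2 + X) (C(X) = (X - 41/2)*(X - 58/3) = (-41/2 + X)*(-58/3 + X) = (-58/3 + X)*(-41/2 + X))
a = -24938
C(V) + a = (1189/3 + (-44)² - 239/6*(-44)) - 24938 = (1189/3 + 1936 + 5258/3) - 24938 = 4085 - 24938 = -20853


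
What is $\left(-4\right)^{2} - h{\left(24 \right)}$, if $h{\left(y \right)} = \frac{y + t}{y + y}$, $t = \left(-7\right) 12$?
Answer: $\frac{69}{4} \approx 17.25$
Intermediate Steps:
$t = -84$
$h{\left(y \right)} = \frac{-84 + y}{2 y}$ ($h{\left(y \right)} = \frac{y - 84}{y + y} = \frac{-84 + y}{2 y}$)
$\left(-4\right)^{2} - h{\left(24 \right)} = \left(-4\right)^{2} - \frac{-84 + 24}{2 \cdot 24} = 16 - \frac{1}{2} \cdot \frac{1}{24} \left(-60\right) = 16 - - \frac{5}{4} = 16 + \frac{5}{4} = \frac{69}{4}$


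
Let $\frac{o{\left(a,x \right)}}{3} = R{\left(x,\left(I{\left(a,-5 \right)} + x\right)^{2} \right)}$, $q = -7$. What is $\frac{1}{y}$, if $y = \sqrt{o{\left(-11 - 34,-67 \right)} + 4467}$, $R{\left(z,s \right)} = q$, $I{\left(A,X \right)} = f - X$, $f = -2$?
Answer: $\frac{\sqrt{494}}{1482} \approx 0.014997$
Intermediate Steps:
$I{\left(A,X \right)} = -2 - X$
$R{\left(z,s \right)} = -7$
$o{\left(a,x \right)} = -21$ ($o{\left(a,x \right)} = 3 \left(-7\right) = -21$)
$y = 3 \sqrt{494}$ ($y = \sqrt{-21 + 4467} = \sqrt{4446} = 3 \sqrt{494} \approx 66.678$)
$\frac{1}{y} = \frac{1}{3 \sqrt{494}} = \frac{\sqrt{494}}{1482}$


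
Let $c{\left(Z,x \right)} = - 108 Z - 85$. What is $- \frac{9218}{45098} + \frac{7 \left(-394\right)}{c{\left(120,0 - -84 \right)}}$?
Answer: $\frac{2065737}{294151705} \approx 0.0070227$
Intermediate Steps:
$c{\left(Z,x \right)} = -85 - 108 Z$
$- \frac{9218}{45098} + \frac{7 \left(-394\right)}{c{\left(120,0 - -84 \right)}} = - \frac{9218}{45098} + \frac{7 \left(-394\right)}{-85 - 12960} = \left(-9218\right) \frac{1}{45098} - \frac{2758}{-85 - 12960} = - \frac{4609}{22549} - \frac{2758}{-13045} = - \frac{4609}{22549} - - \frac{2758}{13045} = - \frac{4609}{22549} + \frac{2758}{13045} = \frac{2065737}{294151705}$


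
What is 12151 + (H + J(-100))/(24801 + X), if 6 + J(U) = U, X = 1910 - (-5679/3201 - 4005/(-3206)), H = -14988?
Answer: 1110244021069207/91374837845 ≈ 12150.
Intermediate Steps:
X = 6535527443/3420802 (X = 1910 - (-5679*1/3201 - 4005*(-1/3206)) = 1910 - (-1893/1067 + 4005/3206) = 1910 - 1*(-1795623/3420802) = 1910 + 1795623/3420802 = 6535527443/3420802 ≈ 1910.5)
J(U) = -6 + U
12151 + (H + J(-100))/(24801 + X) = 12151 + (-14988 + (-6 - 100))/(24801 + 6535527443/3420802) = 12151 + (-14988 - 106)/(91374837845/3420802) = 12151 - 15094*3420802/91374837845 = 12151 - 51633585388/91374837845 = 1110244021069207/91374837845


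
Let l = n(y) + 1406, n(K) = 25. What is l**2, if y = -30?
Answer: 2047761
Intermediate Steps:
l = 1431 (l = 25 + 1406 = 1431)
l**2 = 1431**2 = 2047761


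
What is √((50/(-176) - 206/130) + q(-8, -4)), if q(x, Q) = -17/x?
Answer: √524095/1430 ≈ 0.50625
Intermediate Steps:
√((50/(-176) - 206/130) + q(-8, -4)) = √((50/(-176) - 206/130) - 17/(-8)) = √((50*(-1/176) - 206*1/130) - 17*(-⅛)) = √((-25/88 - 103/65) + 17/8) = √(-10689/5720 + 17/8) = √(733/2860) = √524095/1430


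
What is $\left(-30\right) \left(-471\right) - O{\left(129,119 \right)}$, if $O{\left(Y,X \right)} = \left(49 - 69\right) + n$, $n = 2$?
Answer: $14148$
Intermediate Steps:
$O{\left(Y,X \right)} = -18$ ($O{\left(Y,X \right)} = \left(49 - 69\right) + 2 = -20 + 2 = -18$)
$\left(-30\right) \left(-471\right) - O{\left(129,119 \right)} = \left(-30\right) \left(-471\right) - -18 = 14130 + 18 = 14148$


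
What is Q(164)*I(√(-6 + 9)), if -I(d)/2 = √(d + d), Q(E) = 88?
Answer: -176*√2*3^(¼) ≈ -327.57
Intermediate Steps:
I(d) = -2*√2*√d (I(d) = -2*√(d + d) = -2*√2*√d)
Q(164)*I(√(-6 + 9)) = 88*(-2*√2*√(√(-6 + 9))) = 88*(-2*√2*√(√3)) = 88*(-2*√2*3^(¼)) = -176*√2*3^(¼)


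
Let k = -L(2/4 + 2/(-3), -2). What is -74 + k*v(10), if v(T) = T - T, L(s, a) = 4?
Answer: -74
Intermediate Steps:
v(T) = 0
k = -4 (k = -1*4 = -4)
-74 + k*v(10) = -74 - 4*0 = -74 + 0 = -74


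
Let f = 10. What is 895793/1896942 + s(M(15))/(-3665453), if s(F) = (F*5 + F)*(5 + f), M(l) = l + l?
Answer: 3278365395829/6953151744726 ≈ 0.47149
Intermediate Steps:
M(l) = 2*l
s(F) = 90*F (s(F) = (F*5 + F)*(5 + 10) = (5*F + F)*15 = (6*F)*15 = 90*F)
895793/1896942 + s(M(15))/(-3665453) = 895793/1896942 + (90*(2*15))/(-3665453) = 895793*(1/1896942) + (90*30)*(-1/3665453) = 895793/1896942 + 2700*(-1/3665453) = 895793/1896942 - 2700/3665453 = 3278365395829/6953151744726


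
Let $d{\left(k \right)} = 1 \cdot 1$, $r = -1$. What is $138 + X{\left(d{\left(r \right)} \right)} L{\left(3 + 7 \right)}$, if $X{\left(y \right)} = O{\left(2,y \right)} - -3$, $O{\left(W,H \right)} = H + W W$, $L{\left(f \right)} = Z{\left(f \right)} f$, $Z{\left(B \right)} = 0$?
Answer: $138$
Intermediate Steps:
$L{\left(f \right)} = 0$ ($L{\left(f \right)} = 0 f = 0$)
$O{\left(W,H \right)} = H + W^{2}$
$d{\left(k \right)} = 1$
$X{\left(y \right)} = 7 + y$ ($X{\left(y \right)} = \left(y + 2^{2}\right) - -3 = \left(y + 4\right) + 3 = \left(4 + y\right) + 3 = 7 + y$)
$138 + X{\left(d{\left(r \right)} \right)} L{\left(3 + 7 \right)} = 138 + \left(7 + 1\right) 0 = 138 + 8 \cdot 0 = 138 + 0 = 138$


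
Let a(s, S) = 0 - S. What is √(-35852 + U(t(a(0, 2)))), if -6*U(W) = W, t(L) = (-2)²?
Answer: I*√322674/3 ≈ 189.35*I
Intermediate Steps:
a(s, S) = -S
t(L) = 4
U(W) = -W/6
√(-35852 + U(t(a(0, 2)))) = √(-35852 - ⅙*4) = √(-35852 - ⅔) = √(-107558/3) = I*√322674/3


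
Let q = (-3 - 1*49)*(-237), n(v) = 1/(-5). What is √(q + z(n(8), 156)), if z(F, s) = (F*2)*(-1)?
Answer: √308110/5 ≈ 111.02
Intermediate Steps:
n(v) = -⅕
z(F, s) = -2*F (z(F, s) = (2*F)*(-1) = -2*F)
q = 12324 (q = (-3 - 49)*(-237) = -52*(-237) = 12324)
√(q + z(n(8), 156)) = √(12324 - 2*(-⅕)) = √(12324 + ⅖) = √(61622/5) = √308110/5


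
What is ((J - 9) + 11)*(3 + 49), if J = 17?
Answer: 988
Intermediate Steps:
((J - 9) + 11)*(3 + 49) = ((17 - 9) + 11)*(3 + 49) = (8 + 11)*52 = 19*52 = 988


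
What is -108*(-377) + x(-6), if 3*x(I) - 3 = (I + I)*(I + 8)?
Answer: 40709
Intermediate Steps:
x(I) = 1 + 2*I*(8 + I)/3 (x(I) = 1 + ((I + I)*(I + 8))/3 = 1 + ((2*I)*(8 + I))/3 = 1 + (2*I*(8 + I))/3 = 1 + 2*I*(8 + I)/3)
-108*(-377) + x(-6) = -108*(-377) + (1 + (2/3)*(-6)**2 + (16/3)*(-6)) = 40716 + (1 + (2/3)*36 - 32) = 40716 + (1 + 24 - 32) = 40716 - 7 = 40709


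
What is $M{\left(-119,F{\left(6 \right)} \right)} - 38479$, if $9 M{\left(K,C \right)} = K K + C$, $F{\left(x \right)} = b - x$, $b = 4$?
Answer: $- \frac{332152}{9} \approx -36906.0$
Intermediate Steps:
$F{\left(x \right)} = 4 - x$
$M{\left(K,C \right)} = \frac{C}{9} + \frac{K^{2}}{9}$ ($M{\left(K,C \right)} = \frac{K K + C}{9} = \frac{K^{2} + C}{9} = \frac{C + K^{2}}{9} = \frac{C}{9} + \frac{K^{2}}{9}$)
$M{\left(-119,F{\left(6 \right)} \right)} - 38479 = \left(\frac{4 - 6}{9} + \frac{\left(-119\right)^{2}}{9}\right) - 38479 = \left(\frac{4 - 6}{9} + \frac{1}{9} \cdot 14161\right) - 38479 = \left(\frac{1}{9} \left(-2\right) + \frac{14161}{9}\right) - 38479 = \left(- \frac{2}{9} + \frac{14161}{9}\right) - 38479 = \frac{14159}{9} - 38479 = - \frac{332152}{9}$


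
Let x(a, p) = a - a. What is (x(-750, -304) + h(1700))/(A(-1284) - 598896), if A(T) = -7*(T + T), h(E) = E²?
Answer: -72250/14523 ≈ -4.9749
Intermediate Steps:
x(a, p) = 0
A(T) = -14*T
(x(-750, -304) + h(1700))/(A(-1284) - 598896) = (0 + 1700²)/(-14*(-1284) - 598896) = (0 + 2890000)/(17976 - 598896) = 2890000/(-580920) = 2890000*(-1/580920) = -72250/14523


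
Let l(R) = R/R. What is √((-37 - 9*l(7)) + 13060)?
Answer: 3*√1446 ≈ 114.08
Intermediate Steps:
l(R) = 1
√((-37 - 9*l(7)) + 13060) = √((-37 - 9*1) + 13060) = √((-37 - 9) + 13060) = √(-46 + 13060) = √13014 = 3*√1446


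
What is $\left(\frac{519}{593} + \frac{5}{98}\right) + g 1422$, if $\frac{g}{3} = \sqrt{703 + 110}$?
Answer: $\frac{53827}{58114} + 4266 \sqrt{813} \approx 1.2164 \cdot 10^{5}$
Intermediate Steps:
$g = 3 \sqrt{813}$ ($g = 3 \sqrt{703 + 110} = 3 \sqrt{813} \approx 85.539$)
$\left(\frac{519}{593} + \frac{5}{98}\right) + g 1422 = \left(\frac{519}{593} + \frac{5}{98}\right) + 3 \sqrt{813} \cdot 1422 = \left(519 \cdot \frac{1}{593} + 5 \cdot \frac{1}{98}\right) + 4266 \sqrt{813} = \left(\frac{519}{593} + \frac{5}{98}\right) + 4266 \sqrt{813} = \frac{53827}{58114} + 4266 \sqrt{813}$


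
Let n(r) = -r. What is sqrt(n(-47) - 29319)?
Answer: 2*I*sqrt(7318) ≈ 171.09*I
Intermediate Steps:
sqrt(n(-47) - 29319) = sqrt(-1*(-47) - 29319) = sqrt(47 - 29319) = sqrt(-29272) = 2*I*sqrt(7318)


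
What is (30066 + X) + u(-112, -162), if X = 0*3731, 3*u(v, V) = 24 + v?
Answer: 90110/3 ≈ 30037.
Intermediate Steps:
u(v, V) = 8 + v/3 (u(v, V) = (24 + v)/3 = 8 + v/3)
X = 0
(30066 + X) + u(-112, -162) = (30066 + 0) + (8 + (⅓)*(-112)) = 30066 + (8 - 112/3) = 30066 - 88/3 = 90110/3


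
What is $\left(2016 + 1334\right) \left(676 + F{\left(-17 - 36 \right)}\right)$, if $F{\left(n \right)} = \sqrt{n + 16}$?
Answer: $2264600 + 3350 i \sqrt{37} \approx 2.2646 \cdot 10^{6} + 20377.0 i$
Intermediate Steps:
$F{\left(n \right)} = \sqrt{16 + n}$
$\left(2016 + 1334\right) \left(676 + F{\left(-17 - 36 \right)}\right) = \left(2016 + 1334\right) \left(676 + \sqrt{16 - 53}\right) = 3350 \left(676 + \sqrt{16 - 53}\right) = 3350 \left(676 + \sqrt{-37}\right) = 3350 \left(676 + i \sqrt{37}\right) = 2264600 + 3350 i \sqrt{37}$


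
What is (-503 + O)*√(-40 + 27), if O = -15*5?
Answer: -578*I*√13 ≈ -2084.0*I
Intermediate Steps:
O = -75
(-503 + O)*√(-40 + 27) = (-503 - 75)*√(-40 + 27) = -578*I*√13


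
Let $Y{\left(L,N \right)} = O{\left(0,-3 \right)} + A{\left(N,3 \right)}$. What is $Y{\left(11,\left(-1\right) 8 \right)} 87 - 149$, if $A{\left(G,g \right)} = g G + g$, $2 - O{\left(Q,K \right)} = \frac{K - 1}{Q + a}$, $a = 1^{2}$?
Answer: $-1454$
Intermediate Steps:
$a = 1$
$O{\left(Q,K \right)} = 2 - \frac{-1 + K}{1 + Q}$ ($O{\left(Q,K \right)} = 2 - \frac{K - 1}{Q + 1} = 2 - \frac{-1 + K}{1 + Q}$)
$A{\left(G,g \right)} = g + G g$ ($A{\left(G,g \right)} = G g + g = g + G g$)
$Y{\left(L,N \right)} = 9 + 3 N$ ($Y{\left(L,N \right)} = \frac{3 - -3 + 2 \cdot 0}{1 + 0} + 3 \left(1 + N\right) = \frac{3 + 3 + 0}{1} + \left(3 + 3 N\right) = 1 \cdot 6 + \left(3 + 3 N\right) = 6 + \left(3 + 3 N\right) = 9 + 3 N$)
$Y{\left(11,\left(-1\right) 8 \right)} 87 - 149 = \left(9 + 3 \left(\left(-1\right) 8\right)\right) 87 - 149 = \left(9 + 3 \left(-8\right)\right) 87 - 149 = \left(9 - 24\right) 87 - 149 = \left(-15\right) 87 - 149 = -1305 - 149 = -1454$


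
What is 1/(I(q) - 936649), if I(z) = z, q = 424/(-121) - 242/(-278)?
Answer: -16819/15753543826 ≈ -1.0676e-6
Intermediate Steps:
q = -44295/16819 (q = 424*(-1/121) - 242*(-1/278) = -424/121 + 121/139 = -44295/16819 ≈ -2.6336)
1/(I(q) - 936649) = 1/(-44295/16819 - 936649) = 1/(-15753543826/16819) = -16819/15753543826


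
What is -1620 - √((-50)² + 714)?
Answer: -1620 - √3214 ≈ -1676.7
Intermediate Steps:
-1620 - √((-50)² + 714) = -1620 - √(2500 + 714) = -1620 - √3214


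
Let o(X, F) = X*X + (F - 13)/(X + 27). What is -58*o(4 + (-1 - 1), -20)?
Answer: -166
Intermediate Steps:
o(X, F) = X**2 + (-13 + F)/(27 + X)
-58*o(4 + (-1 - 1), -20) = -58*(-13 - 20 + (4 + (-1 - 1))**3 + 27*(4 + (-1 - 1))**2)/(27 + (4 + (-1 - 1))) = -58*(-13 - 20 + (4 - 2)**3 + 27*(4 - 2)**2)/(27 + (4 - 2)) = -58*(-13 - 20 + 2**3 + 27*2**2)/(27 + 2) = -58*(-13 - 20 + 8 + 27*4)/29 = -2*(-13 - 20 + 8 + 108) = -2*83 = -58*83/29 = -166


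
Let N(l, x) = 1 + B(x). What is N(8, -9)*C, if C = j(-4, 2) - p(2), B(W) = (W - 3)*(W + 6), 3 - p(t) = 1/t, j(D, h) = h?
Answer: -37/2 ≈ -18.500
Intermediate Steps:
p(t) = 3 - 1/t
B(W) = (-3 + W)*(6 + W)
N(l, x) = -17 + x² + 3*x (N(l, x) = 1 + (-18 + x² + 3*x) = -17 + x² + 3*x)
C = -½ (C = 2 - (3 - 1/2) = 2 - (3 - 1*½) = 2 - (3 - ½) = 2 - 1*5/2 = 2 - 5/2 = -½ ≈ -0.50000)
N(8, -9)*C = (-17 + (-9)² + 3*(-9))*(-½) = (-17 + 81 - 27)*(-½) = 37*(-½) = -37/2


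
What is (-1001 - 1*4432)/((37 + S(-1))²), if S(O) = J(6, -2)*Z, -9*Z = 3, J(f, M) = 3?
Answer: -1811/432 ≈ -4.1921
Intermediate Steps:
Z = -⅓ (Z = -⅑*3 = -⅓ ≈ -0.33333)
S(O) = -1 (S(O) = 3*(-⅓) = -1)
(-1001 - 1*4432)/((37 + S(-1))²) = (-1001 - 1*4432)/((37 - 1)²) = (-1001 - 4432)/(36²) = -5433/1296 = -5433*1/1296 = -1811/432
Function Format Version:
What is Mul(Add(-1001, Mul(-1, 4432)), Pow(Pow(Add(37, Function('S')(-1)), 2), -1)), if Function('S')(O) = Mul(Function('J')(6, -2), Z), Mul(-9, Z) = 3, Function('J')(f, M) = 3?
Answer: Rational(-1811, 432) ≈ -4.1921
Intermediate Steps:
Z = Rational(-1, 3) (Z = Mul(Rational(-1, 9), 3) = Rational(-1, 3) ≈ -0.33333)
Function('S')(O) = -1 (Function('S')(O) = Mul(3, Rational(-1, 3)) = -1)
Mul(Add(-1001, Mul(-1, 4432)), Pow(Pow(Add(37, Function('S')(-1)), 2), -1)) = Mul(Add(-1001, Mul(-1, 4432)), Pow(Pow(Add(37, -1), 2), -1)) = Mul(Add(-1001, -4432), Pow(Pow(36, 2), -1)) = Mul(-5433, Pow(1296, -1)) = Mul(-5433, Rational(1, 1296)) = Rational(-1811, 432)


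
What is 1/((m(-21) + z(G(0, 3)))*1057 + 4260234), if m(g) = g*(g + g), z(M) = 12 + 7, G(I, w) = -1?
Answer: 1/5212591 ≈ 1.9184e-7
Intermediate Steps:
z(M) = 19
m(g) = 2*g² (m(g) = g*(2*g) = 2*g²)
1/((m(-21) + z(G(0, 3)))*1057 + 4260234) = 1/((2*(-21)² + 19)*1057 + 4260234) = 1/((2*441 + 19)*1057 + 4260234) = 1/((882 + 19)*1057 + 4260234) = 1/(901*1057 + 4260234) = 1/(952357 + 4260234) = 1/5212591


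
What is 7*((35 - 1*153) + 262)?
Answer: 1008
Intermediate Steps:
7*((35 - 1*153) + 262) = 7*((35 - 153) + 262) = 7*(-118 + 262) = 7*144 = 1008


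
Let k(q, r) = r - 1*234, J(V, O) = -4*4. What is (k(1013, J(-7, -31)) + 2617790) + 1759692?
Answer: 4377232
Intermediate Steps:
J(V, O) = -16
k(q, r) = -234 + r (k(q, r) = r - 234 = -234 + r)
(k(1013, J(-7, -31)) + 2617790) + 1759692 = ((-234 - 16) + 2617790) + 1759692 = (-250 + 2617790) + 1759692 = 2617540 + 1759692 = 4377232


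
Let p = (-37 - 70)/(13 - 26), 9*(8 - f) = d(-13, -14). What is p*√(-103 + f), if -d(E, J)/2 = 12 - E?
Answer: 107*I*√805/39 ≈ 77.843*I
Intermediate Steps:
d(E, J) = -24 + 2*E (d(E, J) = -2*(12 - E) = -24 + 2*E)
f = 122/9 (f = 8 - (-24 + 2*(-13))/9 = 8 - (-24 - 26)/9 = 8 - ⅑*(-50) = 8 + 50/9 = 122/9 ≈ 13.556)
p = 107/13 (p = -107/(-13) = -107*(-1/13) = 107/13 ≈ 8.2308)
p*√(-103 + f) = 107*√(-103 + 122/9)/13 = 107*√(-805/9)/13 = 107*(I*√805/3)/13 = 107*I*√805/39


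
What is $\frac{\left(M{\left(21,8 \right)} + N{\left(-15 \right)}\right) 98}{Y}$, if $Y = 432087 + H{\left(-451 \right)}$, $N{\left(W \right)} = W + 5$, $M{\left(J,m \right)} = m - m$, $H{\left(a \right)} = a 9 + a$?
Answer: $- \frac{980}{427577} \approx -0.002292$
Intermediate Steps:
$H{\left(a \right)} = 10 a$ ($H{\left(a \right)} = 9 a + a = 10 a$)
$M{\left(J,m \right)} = 0$
$N{\left(W \right)} = 5 + W$
$Y = 427577$ ($Y = 432087 + 10 \left(-451\right) = 432087 - 4510 = 427577$)
$\frac{\left(M{\left(21,8 \right)} + N{\left(-15 \right)}\right) 98}{Y} = \frac{\left(0 + \left(5 - 15\right)\right) 98}{427577} = \left(0 - 10\right) 98 \cdot \frac{1}{427577} = \left(-10\right) 98 \cdot \frac{1}{427577} = \left(-980\right) \frac{1}{427577} = - \frac{980}{427577}$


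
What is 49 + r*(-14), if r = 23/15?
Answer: 413/15 ≈ 27.533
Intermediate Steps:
r = 23/15 (r = 23*(1/15) = 23/15 ≈ 1.5333)
49 + r*(-14) = 49 + (23/15)*(-14) = 49 - 322/15 = 413/15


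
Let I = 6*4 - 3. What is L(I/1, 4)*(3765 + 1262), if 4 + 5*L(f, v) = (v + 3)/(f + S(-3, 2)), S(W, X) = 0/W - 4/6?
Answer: -1121021/305 ≈ -3675.5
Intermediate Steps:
I = 21 (I = 24 - 3 = 21)
S(W, X) = -⅔ (S(W, X) = 0 - 4*⅙ = 0 - ⅔ = -⅔)
L(f, v) = -⅘ + (3 + v)/(5*(-⅔ + f)) (L(f, v) = -⅘ + ((v + 3)/(f - ⅔))/5 = -⅘ + ((3 + v)/(-⅔ + f))/5 = -⅘ + (3 + v)/(5*(-⅔ + f)))
L(I/1, 4)*(3765 + 1262) = ((17 - 252/1 + 3*4)/(5*(-2 + 3*(21/1))))*(3765 + 1262) = ((17 - 252 + 12)/(5*(-2 + 3*(21*1))))*5027 = ((17 - 12*21 + 12)/(5*(-2 + 3*21)))*5027 = ((17 - 252 + 12)/(5*(-2 + 63)))*5027 = ((⅕)*(-223)/61)*5027 = ((⅕)*(1/61)*(-223))*5027 = -223/305*5027 = -1121021/305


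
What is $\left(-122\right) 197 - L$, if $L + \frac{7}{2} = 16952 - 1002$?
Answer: $- \frac{79961}{2} \approx -39981.0$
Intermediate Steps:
$L = \frac{31893}{2}$ ($L = - \frac{7}{2} + \left(16952 - 1002\right) = - \frac{7}{2} + 15950 = \frac{31893}{2} \approx 15947.0$)
$\left(-122\right) 197 - L = \left(-122\right) 197 - \frac{31893}{2} = -24034 - \frac{31893}{2} = - \frac{79961}{2}$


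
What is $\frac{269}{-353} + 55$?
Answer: $\frac{19146}{353} \approx 54.238$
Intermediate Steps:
$\frac{269}{-353} + 55 = 269 \left(- \frac{1}{353}\right) + 55 = - \frac{269}{353} + 55 = \frac{19146}{353}$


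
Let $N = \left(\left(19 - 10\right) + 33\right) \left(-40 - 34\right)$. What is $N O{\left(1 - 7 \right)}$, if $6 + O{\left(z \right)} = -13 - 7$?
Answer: $80808$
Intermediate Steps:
$O{\left(z \right)} = -26$ ($O{\left(z \right)} = -6 - 20 = -26$)
$N = -3108$ ($N = \left(9 + 33\right) \left(-74\right) = 42 \left(-74\right) = -3108$)
$N O{\left(1 - 7 \right)} = \left(-3108\right) \left(-26\right) = 80808$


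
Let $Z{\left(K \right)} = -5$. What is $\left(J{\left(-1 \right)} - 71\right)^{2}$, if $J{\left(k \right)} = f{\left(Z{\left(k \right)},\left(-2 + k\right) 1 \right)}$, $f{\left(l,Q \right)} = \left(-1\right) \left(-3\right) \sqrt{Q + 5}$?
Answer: $5059 - 426 \sqrt{2} \approx 4456.5$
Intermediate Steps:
$f{\left(l,Q \right)} = 3 \sqrt{5 + Q}$
$J{\left(k \right)} = 3 \sqrt{3 + k}$ ($J{\left(k \right)} = 3 \sqrt{5 + \left(-2 + k\right) 1} = 3 \sqrt{5 + \left(-2 + k\right)} = 3 \sqrt{3 + k}$)
$\left(J{\left(-1 \right)} - 71\right)^{2} = \left(3 \sqrt{3 - 1} - 71\right)^{2} = \left(3 \sqrt{2} - 71\right)^{2} = \left(-71 + 3 \sqrt{2}\right)^{2}$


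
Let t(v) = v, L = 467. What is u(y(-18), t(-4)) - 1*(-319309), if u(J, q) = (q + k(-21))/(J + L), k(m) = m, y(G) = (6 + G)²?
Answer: 195097774/611 ≈ 3.1931e+5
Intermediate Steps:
u(J, q) = (-21 + q)/(467 + J) (u(J, q) = (q - 21)/(J + 467) = (-21 + q)/(467 + J))
u(y(-18), t(-4)) - 1*(-319309) = (-21 - 4)/(467 + (6 - 18)²) - 1*(-319309) = -25/(467 + (-12)²) + 319309 = -25/(467 + 144) + 319309 = -25/611 + 319309 = 195097774/611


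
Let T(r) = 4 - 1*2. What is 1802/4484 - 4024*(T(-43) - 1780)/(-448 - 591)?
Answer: -16039838485/2329438 ≈ -6885.7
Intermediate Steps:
T(r) = 2 (T(r) = 4 - 2 = 2)
1802/4484 - 4024*(T(-43) - 1780)/(-448 - 591) = 1802/4484 - 4024*(2 - 1780)/(-448 - 591) = 1802*(1/4484) - 4024/((-1039/(-1778))) = 901/2242 - 4024/((-1039*(-1/1778))) = 901/2242 - 4024/1039/1778 = 901/2242 - 4024*1778/1039 = 901/2242 - 7154672/1039 = -16039838485/2329438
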